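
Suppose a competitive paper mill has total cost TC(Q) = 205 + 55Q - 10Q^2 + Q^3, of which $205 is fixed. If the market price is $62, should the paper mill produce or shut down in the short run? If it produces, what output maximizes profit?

Produce at Q = 7

Variable cost is VC = 55Q - 10Q^2 + Q^3, so AVC = VC/Q = 55 - 10Q + Q^2 and MC = dTC/dQ = 55 - 20Q + 3Q^2.
The AVC parabola has its vertex at Q = 10/2 = 5, where AVC = 55 - 10·5 + 5^2 = $30.
Since P = $62 ≥ min AVC = $30, price covers variable cost and the firm should produce.
Set P = MC: 62 = 55 - 20Q + 3Q^2 → -7 - 20Q + 3Q^2 = 0. The roots are Q = -1/3 and Q = 7; the profit-maximizing output is on the rising part of MC, so Q* = 7.
Check: AVC at Q = 7 is $34 ≤ P, so revenue covers variable cost.
Profit = P·Q − TC = 62·7 − 443 = -$9, a loss, but smaller than the $205 fixed cost the firm would lose by shutting down.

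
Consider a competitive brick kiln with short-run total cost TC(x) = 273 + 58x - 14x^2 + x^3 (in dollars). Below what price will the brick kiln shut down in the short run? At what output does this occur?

The firm shuts down when price falls below the minimum of average variable cost. AVC = VC/x = 58 - 14x + x^2.
dAVC/dx = -14 + 2x = 0 gives x = 7. min AVC = 58 - 14·7 + 7^2 = 9.
For P < $9 the firm produces nothing.

$9 per unit, at x = 7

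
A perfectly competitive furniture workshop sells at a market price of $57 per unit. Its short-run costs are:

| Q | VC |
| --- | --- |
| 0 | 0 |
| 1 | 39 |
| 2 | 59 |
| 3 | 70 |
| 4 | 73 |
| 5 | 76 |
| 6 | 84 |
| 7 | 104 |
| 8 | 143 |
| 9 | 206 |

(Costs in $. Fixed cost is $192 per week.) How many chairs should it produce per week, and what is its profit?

Q = 8; profit = $121

Tabulate TR − TC: Q=0: -192; Q=1: -174; Q=2: -137; Q=3: -91; Q=4: -37; Q=5: 17; Q=6: 66; Q=7: 103; Q=8: 121; Q=9: 115.
Profit is maximized at Q = 8. AVC there is 143/8 = $17.88 ≤ P, so producing beats shutting down (which would give -$192).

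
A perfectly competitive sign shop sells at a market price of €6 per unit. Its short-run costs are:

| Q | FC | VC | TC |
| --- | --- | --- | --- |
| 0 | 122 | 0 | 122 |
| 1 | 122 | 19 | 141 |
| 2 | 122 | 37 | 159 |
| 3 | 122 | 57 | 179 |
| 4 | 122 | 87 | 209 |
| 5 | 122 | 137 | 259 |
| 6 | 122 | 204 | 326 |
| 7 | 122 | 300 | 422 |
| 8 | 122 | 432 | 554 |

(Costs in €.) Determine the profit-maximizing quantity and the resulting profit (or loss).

Profit at each row (π = 6Q − TC): Q=0: -122; Q=1: -135; Q=2: -147; Q=3: -161; Q=4: -185; Q=5: -229; Q=6: -290; Q=7: -380; Q=8: -506.
Profit is highest at Q = 0. Equivalently, the lowest AVC in the table is 37/2 ≈ €18.50 at Q = 2, and P = €6 falls below it — price never covers variable cost, so the firm shuts down and loses only its fixed cost.

Q = 0 (shut down); profit = -€122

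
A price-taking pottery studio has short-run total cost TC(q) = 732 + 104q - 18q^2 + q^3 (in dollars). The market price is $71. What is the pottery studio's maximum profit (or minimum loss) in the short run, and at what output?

Profit = -$248 at q = 11

AVC = 104 - 18q + q^2; min AVC = $23 at q = 9. Since P = $71 ≥ min AVC, the firm produces.
With MC = 104 - 36q + 3q^2, P = MC on the upward-sloping part at q* = 11.
TR = 71·11 = 781. TC = 732 + 297 = 1029. Profit = 781 − 1029 = -$248.
By producing, the firm covers all variable cost plus $484 of fixed cost; shutting down would lose the full $732.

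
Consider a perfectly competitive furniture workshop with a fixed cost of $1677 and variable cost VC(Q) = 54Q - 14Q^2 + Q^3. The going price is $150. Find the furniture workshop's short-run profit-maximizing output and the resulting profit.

AVC = 54 - 14Q + Q^2 has its minimum $5 at Q = 7; price $150 clears that bar, so the firm operates.
With MC = 54 - 28Q + 3Q^2, P = MC on the upward-sloping part at Q* = 12.
TR = 150·12 = 1800. TC = 1677 + 360 = 2037. Profit = 1800 − 2037 = -$237.
By producing, the firm covers all variable cost plus $1440 of fixed cost; shutting down would lose the full $1677.

Profit = -$237 at Q = 12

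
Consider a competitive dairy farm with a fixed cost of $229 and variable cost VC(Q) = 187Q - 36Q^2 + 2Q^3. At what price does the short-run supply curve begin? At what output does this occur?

$25 per unit, at Q = 9

The shutdown price is the minimum of AVC. VC = 187Q - 36Q^2 + 2Q^3, so AVC = 187 - 36Q + 2Q^2.
dAVC/dQ = -36 + 4Q = 0 gives Q = 9. min AVC = 187 - 36·9 + 2·9^2 = 25.
For P < $25 the firm produces nothing.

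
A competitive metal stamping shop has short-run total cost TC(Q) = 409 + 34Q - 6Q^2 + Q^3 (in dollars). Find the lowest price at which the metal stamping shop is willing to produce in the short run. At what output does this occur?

$25 per unit, at Q = 3

The firm shuts down when price falls below the minimum of average variable cost. AVC = VC/Q = 34 - 6Q + Q^2.
dAVC/dQ = -6 + 2Q = 0 gives Q = 3. min AVC = 34 - 6·3 + 3^2 = 25.
So the shutdown price is $25.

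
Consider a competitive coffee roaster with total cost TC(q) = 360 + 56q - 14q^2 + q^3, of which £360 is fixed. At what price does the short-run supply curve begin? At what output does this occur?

£7 per unit, at q = 7

The shutdown price is the minimum of AVC. VC = 56q - 14q^2 + q^3, so AVC = 56 - 14q + q^2.
dAVC/dq = -14 + 2q = 0 gives q = 7. min AVC = 56 - 14·7 + 7^2 = 7.
So the shutdown price is £7.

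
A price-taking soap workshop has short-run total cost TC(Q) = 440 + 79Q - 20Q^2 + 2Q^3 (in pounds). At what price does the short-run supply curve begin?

The firm shuts down when price falls below the minimum of average variable cost. AVC = VC/Q = 79 - 20Q + 2Q^2.
dAVC/dQ = -20 + 4Q = 0 gives Q = 5. min AVC = 79 - 20·5 + 2·5^2 = 29.
The firm shuts down for any P below £29.

£29 per unit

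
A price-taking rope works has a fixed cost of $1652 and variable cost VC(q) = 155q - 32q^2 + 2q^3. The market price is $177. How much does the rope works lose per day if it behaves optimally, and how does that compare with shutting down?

Profit = -$200 at q = 11

AVC = 155 - 32q + 2q^2; min AVC = $27 at q = 8. Since P = $177 ≥ min AVC, the firm produces.
With MC = 155 - 64q + 6q^2, P = MC on the upward-sloping part at q* = 11.
TR = 177·11 = 1947. TC = 1652 + 495 = 2147. Profit = 1947 − 2147 = -$200.
Shutting down would mean losing the fixed cost of $1652, so operating at a loss of $200 is better by $1452.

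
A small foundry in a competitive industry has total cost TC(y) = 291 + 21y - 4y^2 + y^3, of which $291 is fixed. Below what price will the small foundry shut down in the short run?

Short-run supply begins at min AVC. From VC = 21y - 4y^2 + y^3, AVC = 21 - 4y + y^2.
At the minimum of AVC, MC = AVC. MC = 21 - 8y + 3y^2; setting MC = AVC gives 2y^2 - 4y = 0, so y = 2. min AVC = 17.
The firm shuts down for any P below $17.

$17 per unit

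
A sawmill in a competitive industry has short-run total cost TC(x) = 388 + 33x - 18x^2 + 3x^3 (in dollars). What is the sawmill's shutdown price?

Short-run supply begins at min AVC. From VC = 33x - 18x^2 + 3x^3, AVC = 33 - 18x + 3x^2.
At the minimum of AVC, MC = AVC. MC = 33 - 36x + 9x^2; setting MC = AVC gives 6x^2 - 18x = 0, so x = 3. min AVC = 6.
For P < $6 the firm produces nothing.

$6 per unit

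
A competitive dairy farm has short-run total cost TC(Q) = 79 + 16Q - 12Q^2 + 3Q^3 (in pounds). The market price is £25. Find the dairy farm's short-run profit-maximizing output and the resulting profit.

Profit = -£25 at Q = 3

AVC = 16 - 12Q + 3Q^2; min AVC = £4 at Q = 2. Since P = £25 ≥ min AVC, the firm produces.
MC = 16 - 24Q + 9Q^2. Setting P = MC and taking the root on the rising branch gives Q* = 3.
TR = 25·3 = 75. TC = 79 + 21 = 100. Profit = 75 − 100 = -£25.
That loss of £25 beats the £79 the firm would lose by shutting down; producing recovers £54 of fixed cost.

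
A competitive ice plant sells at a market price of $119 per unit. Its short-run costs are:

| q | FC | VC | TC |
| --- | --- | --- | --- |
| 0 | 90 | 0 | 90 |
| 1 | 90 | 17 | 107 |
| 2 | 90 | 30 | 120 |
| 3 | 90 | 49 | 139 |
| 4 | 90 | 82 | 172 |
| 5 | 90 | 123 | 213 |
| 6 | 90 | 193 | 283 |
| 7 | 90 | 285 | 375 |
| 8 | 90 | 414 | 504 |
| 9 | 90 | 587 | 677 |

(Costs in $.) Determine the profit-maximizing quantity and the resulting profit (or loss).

q = 7; profit = $458

Profit at each row (π = 119q − TC): q=0: -90; q=1: 12; q=2: 118; q=3: 218; q=4: 304; q=5: 382; q=6: 431; q=7: 458; q=8: 448; q=9: 394.
Profit is maximized at q = 7. AVC there is 285/7 = $40.71 ≤ P, so producing beats shutting down (which would give -$90).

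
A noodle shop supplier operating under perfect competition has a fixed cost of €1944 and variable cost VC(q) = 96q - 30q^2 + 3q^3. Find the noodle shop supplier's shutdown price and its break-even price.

Shutdown price = €21; break-even price = €285

Shutdown price = min AVC. AVC = 96 - 30q + 3q^2, with vertex at q = 5 and minimum €21.
ATC = 1944/q + 96 - 30q + 3q^2. Setting dATC/dq = −1944/q^2 − 30 + 6q = 0 gives q = 9 (since 6·9^3 − 30·9^2 = 1944).
min ATC = 1944/9 + 96 − 30·9 + 3·9^2 = €285. That is the break-even price.
Between these two prices the firm operates at a loss; above €285 it earns a profit.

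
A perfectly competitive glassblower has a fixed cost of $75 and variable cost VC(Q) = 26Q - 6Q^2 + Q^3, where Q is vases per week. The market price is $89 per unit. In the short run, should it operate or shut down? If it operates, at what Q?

Produce at Q = 7

From TC, MC = TC'(Q) = 26 - 12Q + 3Q^2 and AVC = VC/Q = 26 - 6Q + Q^2.
AVC is minimized where dAVC/dQ = -6 + 2Q = 0, at Q = 3; min AVC = 26 - 6·3 + 3^2 = $17.
Since P = $89 ≥ min AVC = $17, price covers variable cost and the firm should produce.
Solving P = MC: -63 - 12Q + 3Q^2 = 0 ⇒ Q = -3 or 7. On the upward-sloping branch, Q* = 7.
Check: AVC at Q = 7 is $33 ≤ P, so revenue covers variable cost.
Profit = P·Q − TC = 89·7 − 306 = $317.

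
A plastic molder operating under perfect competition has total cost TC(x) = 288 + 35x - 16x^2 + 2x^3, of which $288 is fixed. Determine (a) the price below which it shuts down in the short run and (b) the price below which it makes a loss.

Shutdown price = $3; break-even price = $59

Shutdown price = min AVC. AVC = 35 - 16x + 2x^2, with vertex at x = 4 and minimum $3.
ATC = 288/x + 35 - 16x + 2x^2. Setting dATC/dx = −288/x^2 − 16 + 4x = 0 gives x = 6 (since 4·6^3 − 16·6^2 = 288).
min ATC = 288/6 + 35 − 16·6 + 2·6^2 = $59. That is the break-even price.
For $3 ≤ P < $59 the firm produces at a loss; below $3 it shuts down.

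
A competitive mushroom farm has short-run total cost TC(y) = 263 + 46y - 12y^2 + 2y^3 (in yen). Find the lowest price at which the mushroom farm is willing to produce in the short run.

¥28 per unit

Short-run supply begins at min AVC. From VC = 46y - 12y^2 + 2y^3, AVC = 46 - 12y + 2y^2.
dAVC/dy = -12 + 4y = 0 gives y = 3. min AVC = 46 - 12·3 + 2·3^2 = 28.
For P < ¥28 the firm produces nothing.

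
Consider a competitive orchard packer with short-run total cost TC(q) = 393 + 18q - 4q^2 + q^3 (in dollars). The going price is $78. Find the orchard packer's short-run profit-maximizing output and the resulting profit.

AVC = 18 - 4q + q^2; min AVC = $14 at q = 2. Since P = $78 ≥ min AVC, the firm produces.
With MC = 18 - 8q + 3q^2, P = MC on the upward-sloping part at q* = 6.
TR = 78·6 = 468. TC = 393 + 180 = 573. Profit = 468 − 573 = -$105.
Shutting down would mean losing the fixed cost of $393, so operating at a loss of $105 is better by $288.

Profit = -$105 at q = 6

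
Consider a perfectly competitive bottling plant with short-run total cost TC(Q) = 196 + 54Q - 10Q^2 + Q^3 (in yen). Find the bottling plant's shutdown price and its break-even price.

Shutdown price = min AVC. AVC = 54 - 10Q + Q^2, with vertex at Q = 5 and minimum ¥29.
ATC = 196/Q + 54 - 10Q + Q^2. Setting dATC/dQ = −196/Q^2 − 10 + 2Q = 0 gives Q = 7 (since 2·7^3 − 10·7^2 = 196).
min ATC = 196/7 + 54 − 10·7 + 7^2 = ¥61. That is the break-even price.
Between these two prices the firm operates at a loss; above ¥61 it earns a profit.

Shutdown price = ¥29; break-even price = ¥61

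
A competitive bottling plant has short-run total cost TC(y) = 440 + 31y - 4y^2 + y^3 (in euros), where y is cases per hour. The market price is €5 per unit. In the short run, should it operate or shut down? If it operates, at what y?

From TC, MC = TC'(y) = 31 - 8y + 3y^2 and AVC = VC/y = 31 - 4y + y^2.
AVC hits its minimum where MC = AVC, at y = 2, giving min AVC = 31 - 4·2 + 2^2 = €27.
P = €5 lies below min AVC = €27; no output level covers variable cost.
Best response: produce nothing and absorb the €440 fixed cost.

Shut down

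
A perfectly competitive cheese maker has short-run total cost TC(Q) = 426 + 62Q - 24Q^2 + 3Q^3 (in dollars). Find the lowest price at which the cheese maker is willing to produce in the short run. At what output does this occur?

Short-run supply begins at min AVC. From VC = 62Q - 24Q^2 + 3Q^3, AVC = 62 - 24Q + 3Q^2.
At the minimum of AVC, MC = AVC. MC = 62 - 48Q + 9Q^2; setting MC = AVC gives 6Q^2 - 24Q = 0, so Q = 4. min AVC = 14.
So the shutdown price is $14.

$14 per unit, at Q = 4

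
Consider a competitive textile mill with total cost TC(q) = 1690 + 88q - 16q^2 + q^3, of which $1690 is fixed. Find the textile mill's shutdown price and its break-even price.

Shutdown price = $24; break-even price = $179

Shutdown price = min AVC. AVC = 88 - 16q + q^2, with vertex at q = 8 and minimum $24.
ATC = 1690/q + 88 - 16q + q^2. Setting dATC/dq = −1690/q^2 − 16 + 2q = 0 gives q = 13 (since 2·13^3 − 16·13^2 = 1690).
min ATC = 1690/13 + 88 − 16·13 + 13^2 = $179. That is the break-even price.
For $24 ≤ P < $179 the firm produces at a loss; below $24 it shuts down.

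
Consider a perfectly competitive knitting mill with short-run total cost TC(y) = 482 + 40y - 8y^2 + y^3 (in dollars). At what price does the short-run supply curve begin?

$24 per unit

Short-run supply begins at min AVC. From VC = 40y - 8y^2 + y^3, AVC = 40 - 8y + y^2.
At the minimum of AVC, MC = AVC. MC = 40 - 16y + 3y^2; setting MC = AVC gives 2y^2 - 8y = 0, so y = 4. min AVC = 24.
So the shutdown price is $24.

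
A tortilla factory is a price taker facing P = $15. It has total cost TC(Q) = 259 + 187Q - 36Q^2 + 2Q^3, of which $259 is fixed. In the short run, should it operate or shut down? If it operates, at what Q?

Shut down

From TC, MC = TC'(Q) = 187 - 72Q + 6Q^2 and AVC = VC/Q = 187 - 36Q + 2Q^2.
The AVC parabola has its vertex at Q = 36/4 = 9, where AVC = 187 - 36·9 + 2·9^2 = $25.
Since P = $15 < min AVC = $25, price fails to cover variable cost at any output.
Best response: produce nothing and absorb the $259 fixed cost.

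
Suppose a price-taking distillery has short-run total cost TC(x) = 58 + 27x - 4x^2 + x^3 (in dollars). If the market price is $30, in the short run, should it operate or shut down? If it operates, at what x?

Produce at x = 3

Variable cost is VC = 27x - 4x^2 + x^3, so AVC = VC/x = 27 - 4x + x^2 and MC = dTC/dx = 27 - 8x + 3x^2.
AVC is minimized where dAVC/dx = -4 + 2x = 0, at x = 2; min AVC = 27 - 4·2 + 2^2 = $23.
Since P = $30 ≥ min AVC = $23, price covers variable cost and the firm should produce.
P = MC gives -3 - 8x + 3x^2 = 0, with roots -1/3 and 3. Take the larger (rising MC): x* = 3.
Check: AVC at x = 3 is $24 ≤ P, so revenue covers variable cost.
Profit = P·x − TC = 30·3 − 130 = -$40, a loss, but smaller than the $58 fixed cost the firm would lose by shutting down.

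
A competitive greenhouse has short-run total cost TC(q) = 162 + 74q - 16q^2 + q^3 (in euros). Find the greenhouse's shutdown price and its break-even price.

Shutdown price = €10; break-even price = €29

Shutdown price = min AVC. AVC = 74 - 16q + q^2, with vertex at q = 8 and minimum €10.
ATC = 162/q + 74 - 16q + q^2. Setting dATC/dq = −162/q^2 − 16 + 2q = 0 gives q = 9 (since 2·9^3 − 16·9^2 = 162).
min ATC = 162/9 + 74 − 16·9 + 9^2 = €29. That is the break-even price.
For €10 ≤ P < €29 the firm produces at a loss; below €10 it shuts down.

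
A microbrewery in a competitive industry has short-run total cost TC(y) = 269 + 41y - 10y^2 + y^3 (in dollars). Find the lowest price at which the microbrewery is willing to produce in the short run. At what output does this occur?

$16 per unit, at y = 5

The shutdown price is the minimum of AVC. VC = 41y - 10y^2 + y^3, so AVC = 41 - 10y + y^2.
dAVC/dy = -10 + 2y = 0 gives y = 5. min AVC = 41 - 10·5 + 5^2 = 16.
The firm shuts down for any P below $16.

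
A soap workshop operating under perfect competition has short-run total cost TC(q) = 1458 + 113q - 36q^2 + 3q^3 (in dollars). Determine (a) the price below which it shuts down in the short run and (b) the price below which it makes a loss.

Shutdown price = $5; break-even price = $194

AVC = 113 - 36q + 3q^2; minimized at q = 6, giving min AVC = $5. That is the shutdown price.
ATC = 1458/q + 113 - 36q + 3q^2. Setting dATC/dq = −1458/q^2 − 36 + 6q = 0 gives q = 9 (since 6·9^3 − 36·9^2 = 1458).
min ATC = 1458/9 + 113 − 36·9 + 3·9^2 = $194. That is the break-even price.
Between these two prices the firm operates at a loss; above $194 it earns a profit.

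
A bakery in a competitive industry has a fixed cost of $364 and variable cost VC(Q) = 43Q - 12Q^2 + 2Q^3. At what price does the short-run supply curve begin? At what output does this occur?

The firm shuts down when price falls below the minimum of average variable cost. AVC = VC/Q = 43 - 12Q + 2Q^2.
At the minimum of AVC, MC = AVC. MC = 43 - 24Q + 6Q^2; setting MC = AVC gives 4Q^2 - 12Q = 0, so Q = 3. min AVC = 25.
The firm shuts down for any P below $25.

$25 per unit, at Q = 3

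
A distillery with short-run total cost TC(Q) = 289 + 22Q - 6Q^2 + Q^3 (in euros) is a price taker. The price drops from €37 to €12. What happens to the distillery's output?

Output falls from 5 to 0 (the firm shuts down)

MC = 22 - 12Q + 3Q^2; the shutdown threshold is min AVC = €13 (at Q = 3).
At P = €37 ≥ min AVC, set P = MC on the rising branch: Q = 5.
At P = €12 < min AVC = €13, price no longer covers variable cost at any output, so the firm shuts down: Q = 0.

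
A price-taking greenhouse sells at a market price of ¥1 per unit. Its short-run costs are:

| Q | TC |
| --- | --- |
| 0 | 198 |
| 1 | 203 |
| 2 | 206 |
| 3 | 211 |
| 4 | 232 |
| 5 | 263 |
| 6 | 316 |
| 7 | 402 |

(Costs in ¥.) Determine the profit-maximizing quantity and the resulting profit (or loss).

Tabulate TR − TC: Q=0: -198; Q=1: -202; Q=2: -204; Q=3: -208; Q=4: -228; Q=5: -258; Q=6: -310; Q=7: -395.
Profit is highest at Q = 0. Equivalently, the lowest AVC in the table is 8/2 ≈ ¥4 at Q = 2, and P = ¥1 falls below it — price never covers variable cost, so the firm shuts down and loses only its fixed cost.

Q = 0 (shut down); profit = -¥198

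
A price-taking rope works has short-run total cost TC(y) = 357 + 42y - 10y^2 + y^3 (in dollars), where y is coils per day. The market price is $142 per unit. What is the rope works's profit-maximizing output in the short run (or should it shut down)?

Produce at y = 10

Strip out fixed cost: VC = 42y - 10y^2 + y^3. Then AVC = 42 - 10y + y^2 and MC = 42 - 20y + 3y^2.
AVC is minimized where dAVC/dy = -10 + 2y = 0, at y = 5; min AVC = 42 - 10·5 + 5^2 = $17.
Since P = $142 ≥ min AVC = $17, price covers variable cost and the firm should produce.
Set P = MC: 142 = 42 - 20y + 3y^2 → -100 - 20y + 3y^2 = 0. The roots are y = -10/3 and y = 10; the profit-maximizing output is on the rising part of MC, so y* = 10.
Check: AVC at y = 10 is $42 ≤ P, so revenue covers variable cost.
Profit = P·y − TC = 142·10 − 777 = $643.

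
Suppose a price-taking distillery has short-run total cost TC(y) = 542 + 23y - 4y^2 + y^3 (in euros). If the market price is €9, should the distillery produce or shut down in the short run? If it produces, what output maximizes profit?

Variable cost is VC = 23y - 4y^2 + y^3, so AVC = VC/y = 23 - 4y + y^2 and MC = dTC/dy = 23 - 8y + 3y^2.
The AVC parabola has its vertex at y = 4/2 = 2, where AVC = 23 - 4·2 + 2^2 = €19.
P = €9 lies below min AVC = €19; no output level covers variable cost.
The firm minimizes its loss by shutting down and losing only its fixed cost of €542.

Shut down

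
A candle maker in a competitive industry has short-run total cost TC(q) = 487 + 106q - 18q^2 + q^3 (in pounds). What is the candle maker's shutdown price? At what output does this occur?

Short-run supply begins at min AVC. From VC = 106q - 18q^2 + q^3, AVC = 106 - 18q + q^2.
dAVC/dq = -18 + 2q = 0 gives q = 9. min AVC = 106 - 18·9 + 9^2 = 25.
The firm shuts down for any P below £25.

£25 per unit, at q = 9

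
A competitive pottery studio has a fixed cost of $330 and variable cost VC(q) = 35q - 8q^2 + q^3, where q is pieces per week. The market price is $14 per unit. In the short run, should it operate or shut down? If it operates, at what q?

From TC, MC = TC'(q) = 35 - 16q + 3q^2 and AVC = VC/q = 35 - 8q + q^2.
The AVC parabola has its vertex at q = 8/2 = 4, where AVC = 35 - 8·4 + 4^2 = $19.
With P < min AVC ($14 < $19), every unit sold adds to the loss.
The firm minimizes its loss by shutting down and losing only its fixed cost of $330.

Shut down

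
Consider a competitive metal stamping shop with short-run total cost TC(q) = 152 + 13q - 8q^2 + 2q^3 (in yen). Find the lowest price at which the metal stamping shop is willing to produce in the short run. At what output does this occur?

¥5 per unit, at q = 2

Short-run supply begins at min AVC. From VC = 13q - 8q^2 + 2q^3, AVC = 13 - 8q + 2q^2.
At the minimum of AVC, MC = AVC. MC = 13 - 16q + 6q^2; setting MC = AVC gives 4q^2 - 8q = 0, so q = 2. min AVC = 5.
So the shutdown price is ¥5.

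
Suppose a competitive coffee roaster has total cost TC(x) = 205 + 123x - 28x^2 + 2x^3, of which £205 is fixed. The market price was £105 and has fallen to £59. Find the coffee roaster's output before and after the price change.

Output falls from 9 to 8

AVC = 123 - 28x + 2x^2, minimized at x = 7 where min AVC = £25. MC = 123 - 56x + 6x^2.
With P = £105 above the shutdown price, P = MC gives x = 9.
At P = £59 ≥ min AVC, set P = MC: x = 8. The firm stays open but cuts output.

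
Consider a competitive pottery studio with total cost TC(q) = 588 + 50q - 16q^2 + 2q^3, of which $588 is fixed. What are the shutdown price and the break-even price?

Shutdown price = min AVC. AVC = 50 - 16q + 2q^2, with vertex at q = 4 and minimum $18.
ATC = 588/q + 50 - 16q + 2q^2. Setting dATC/dq = −588/q^2 − 16 + 4q = 0 gives q = 7 (since 4·7^3 − 16·7^2 = 588).
min ATC = 588/7 + 50 − 16·7 + 2·7^2 = $120. That is the break-even price.
For $18 ≤ P < $120 the firm produces at a loss; below $18 it shuts down.

Shutdown price = $18; break-even price = $120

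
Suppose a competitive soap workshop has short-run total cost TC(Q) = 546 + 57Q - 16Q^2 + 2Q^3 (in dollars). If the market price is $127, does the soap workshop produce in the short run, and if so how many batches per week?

From TC, MC = TC'(Q) = 57 - 32Q + 6Q^2 and AVC = VC/Q = 57 - 16Q + 2Q^2.
AVC is minimized where dAVC/dQ = -16 + 4Q = 0, at Q = 4; min AVC = 57 - 16·4 + 2·4^2 = $25.
Because $127 ≥ $25, revenue can cover variable cost; the firm operates.
Solving P = MC: -70 - 32Q + 6Q^2 = 0 ⇒ Q = -5/3 or 7. On the upward-sloping branch, Q* = 7.
Check: AVC at Q = 7 is $43 ≤ P, so revenue covers variable cost.
Profit = P·Q − TC = 127·7 − 847 = $42.

Produce at Q = 7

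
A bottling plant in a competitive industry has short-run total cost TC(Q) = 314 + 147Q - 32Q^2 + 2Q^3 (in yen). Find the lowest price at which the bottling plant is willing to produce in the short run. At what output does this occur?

The shutdown price is the minimum of AVC. VC = 147Q - 32Q^2 + 2Q^3, so AVC = 147 - 32Q + 2Q^2.
dAVC/dQ = -32 + 4Q = 0 gives Q = 8. min AVC = 147 - 32·8 + 2·8^2 = 19.
So the shutdown price is ¥19.

¥19 per unit, at Q = 8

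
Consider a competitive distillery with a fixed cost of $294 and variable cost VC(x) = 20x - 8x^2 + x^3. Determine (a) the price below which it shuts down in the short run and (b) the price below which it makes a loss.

AVC = 20 - 8x + x^2; minimized at x = 4, giving min AVC = $4. That is the shutdown price.
ATC = 294/x + 20 - 8x + x^2. Setting dATC/dx = −294/x^2 − 8 + 2x = 0 gives x = 7 (since 2·7^3 − 8·7^2 = 294).
min ATC = 294/7 + 20 − 8·7 + 7^2 = $55. That is the break-even price.
Between these two prices the firm operates at a loss; above $55 it earns a profit.

Shutdown price = $4; break-even price = $55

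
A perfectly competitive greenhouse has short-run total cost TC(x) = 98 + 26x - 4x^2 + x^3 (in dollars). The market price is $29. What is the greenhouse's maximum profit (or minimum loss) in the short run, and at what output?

AVC = 26 - 4x + x^2; min AVC = $22 at x = 2. Since P = $29 ≥ min AVC, the firm produces.
With MC = 26 - 8x + 3x^2, P = MC on the upward-sloping part at x* = 3.
TR = 29·3 = 87. TC = 98 + 69 = 167. Profit = 87 − 167 = -$80.
By producing, the firm covers all variable cost plus $18 of fixed cost; shutting down would lose the full $98.

Profit = -$80 at x = 3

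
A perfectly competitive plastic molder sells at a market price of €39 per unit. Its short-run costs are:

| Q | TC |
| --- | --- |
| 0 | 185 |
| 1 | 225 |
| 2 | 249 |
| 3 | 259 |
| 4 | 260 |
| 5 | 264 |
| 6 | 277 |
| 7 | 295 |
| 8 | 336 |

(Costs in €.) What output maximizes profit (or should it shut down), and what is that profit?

Q = 7; profit = -€22

Tabulate TR − TC: Q=0: -185; Q=1: -186; Q=2: -171; Q=3: -142; Q=4: -104; Q=5: -69; Q=6: -43; Q=7: -22; Q=8: -24.
Profit is maximized at Q = 7. AVC there is 110/7 = €15.71 ≤ P, so producing beats shutting down (which would give -€185).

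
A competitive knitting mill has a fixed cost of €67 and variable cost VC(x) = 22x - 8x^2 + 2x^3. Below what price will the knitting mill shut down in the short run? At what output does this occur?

€14 per unit, at x = 2

The firm shuts down when price falls below the minimum of average variable cost. AVC = VC/x = 22 - 8x + 2x^2.
At the minimum of AVC, MC = AVC. MC = 22 - 16x + 6x^2; setting MC = AVC gives 4x^2 - 8x = 0, so x = 2. min AVC = 14.
For P < €14 the firm produces nothing.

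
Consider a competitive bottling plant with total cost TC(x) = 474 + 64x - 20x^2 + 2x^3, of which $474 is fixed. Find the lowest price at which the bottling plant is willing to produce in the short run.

Short-run supply begins at min AVC. From VC = 64x - 20x^2 + 2x^3, AVC = 64 - 20x + 2x^2.
dAVC/dx = -20 + 4x = 0 gives x = 5. min AVC = 64 - 20·5 + 2·5^2 = 14.
For P < $14 the firm produces nothing.

$14 per unit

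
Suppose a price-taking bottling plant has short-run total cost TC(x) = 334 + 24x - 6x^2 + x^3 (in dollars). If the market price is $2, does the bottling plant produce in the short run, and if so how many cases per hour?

Shut down

Variable cost is VC = 24x - 6x^2 + x^3, so AVC = VC/x = 24 - 6x + x^2 and MC = dTC/dx = 24 - 12x + 3x^2.
AVC hits its minimum where MC = AVC, at x = 3, giving min AVC = 24 - 6·3 + 3^2 = $15.
Since P = $2 < min AVC = $15, price fails to cover variable cost at any output.
Shutting down limits the loss to fixed cost, $334.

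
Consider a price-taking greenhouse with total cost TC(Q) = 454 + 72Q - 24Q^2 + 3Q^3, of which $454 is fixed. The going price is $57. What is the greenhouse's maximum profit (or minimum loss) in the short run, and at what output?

AVC = 72 - 24Q + 3Q^2; min AVC = $24 at Q = 4. Since P = $57 ≥ min AVC, the firm produces.
MC = 72 - 48Q + 9Q^2. Setting P = MC and taking the root on the rising branch gives Q* = 5.
TR = 57·5 = 285. TC = 454 + 135 = 589. Profit = 285 − 589 = -$304.
By producing, the firm covers all variable cost plus $150 of fixed cost; shutting down would lose the full $454.

Profit = -$304 at Q = 5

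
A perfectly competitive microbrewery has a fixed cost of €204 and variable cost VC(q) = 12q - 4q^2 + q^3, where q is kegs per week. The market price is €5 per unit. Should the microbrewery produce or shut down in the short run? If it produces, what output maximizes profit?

Variable cost is VC = 12q - 4q^2 + q^3, so AVC = VC/q = 12 - 4q + q^2 and MC = dTC/dq = 12 - 8q + 3q^2.
AVC hits its minimum where MC = AVC, at q = 2, giving min AVC = 12 - 4·2 + 2^2 = €8.
With P < min AVC (€5 < €8), every unit sold adds to the loss.
Best response: produce nothing and absorb the €204 fixed cost.

Shut down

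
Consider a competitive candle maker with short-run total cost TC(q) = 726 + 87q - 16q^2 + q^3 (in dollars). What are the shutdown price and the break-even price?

Shutdown price = $23; break-even price = $98

AVC = 87 - 16q + q^2; minimized at q = 8, giving min AVC = $23. That is the shutdown price.
ATC = 726/q + 87 - 16q + q^2. Setting dATC/dq = −726/q^2 − 16 + 2q = 0 gives q = 11 (since 2·11^3 − 16·11^2 = 726).
min ATC = 726/11 + 87 − 16·11 + 11^2 = $98. That is the break-even price.
For $23 ≤ P < $98 the firm produces at a loss; below $23 it shuts down.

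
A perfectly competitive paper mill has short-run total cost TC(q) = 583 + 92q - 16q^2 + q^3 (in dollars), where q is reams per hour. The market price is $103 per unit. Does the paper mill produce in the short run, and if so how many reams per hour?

Produce at q = 11

Strip out fixed cost: VC = 92q - 16q^2 + q^3. Then AVC = 92 - 16q + q^2 and MC = 92 - 32q + 3q^2.
The AVC parabola has its vertex at q = 16/2 = 8, where AVC = 92 - 16·8 + 8^2 = $28.
P = $103 exceeds min AVC = $28, so the firm stays open.
Set P = MC: 103 = 92 - 32q + 3q^2 → -11 - 32q + 3q^2 = 0. The roots are q = -1/3 and q = 11; the profit-maximizing output is on the rising part of MC, so q* = 11.
Check: AVC at q = 11 is $37 ≤ P, so revenue covers variable cost.
Profit = P·q − TC = 103·11 − 990 = $143.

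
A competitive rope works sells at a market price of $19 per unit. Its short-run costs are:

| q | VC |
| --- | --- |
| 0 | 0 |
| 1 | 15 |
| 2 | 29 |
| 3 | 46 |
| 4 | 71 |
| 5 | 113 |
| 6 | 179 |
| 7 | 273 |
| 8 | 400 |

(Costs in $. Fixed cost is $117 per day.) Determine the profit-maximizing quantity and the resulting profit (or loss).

q = 3; profit = -$106

Profit at each row (π = 19q − TC): q=0: -117; q=1: -113; q=2: -108; q=3: -106; q=4: -112; q=5: -135; q=6: -182; q=7: -257; q=8: -365.
Profit is maximized at q = 3. AVC there is 46/3 = $15.33 ≤ P, so producing beats shutting down (which would give -$117).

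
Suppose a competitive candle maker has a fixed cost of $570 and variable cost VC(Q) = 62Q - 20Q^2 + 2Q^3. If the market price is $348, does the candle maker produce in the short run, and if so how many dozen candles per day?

Variable cost is VC = 62Q - 20Q^2 + 2Q^3, so AVC = VC/Q = 62 - 20Q + 2Q^2 and MC = dTC/dQ = 62 - 40Q + 6Q^2.
The AVC parabola has its vertex at Q = 20/4 = 5, where AVC = 62 - 20·5 + 2·5^2 = $12.
Since P = $348 ≥ min AVC = $12, price covers variable cost and the firm should produce.
Set P = MC: 348 = 62 - 40Q + 6Q^2 → -286 - 40Q + 6Q^2 = 0. The roots are Q = -13/3 and Q = 11; the profit-maximizing output is on the rising part of MC, so Q* = 11.
Check: AVC at Q = 11 is $84 ≤ P, so revenue covers variable cost.
Profit = P·Q − TC = 348·11 − 1494 = $2334.

Produce at Q = 11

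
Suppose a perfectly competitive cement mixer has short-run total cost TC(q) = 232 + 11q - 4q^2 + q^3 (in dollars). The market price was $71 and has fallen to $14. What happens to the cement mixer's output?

Output falls from 6 to 3

MC = 11 - 8q + 3q^2; the shutdown threshold is min AVC = $7 (at q = 2).
With P = $71 above the shutdown price, P = MC gives q = 6.
At P = $14 ≥ min AVC, set P = MC: q = 3. The firm stays open but cuts output.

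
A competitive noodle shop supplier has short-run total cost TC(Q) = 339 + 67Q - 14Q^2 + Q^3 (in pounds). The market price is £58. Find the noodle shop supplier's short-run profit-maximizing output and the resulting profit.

AVC = 67 - 14Q + Q^2 has its minimum £18 at Q = 7; price £58 clears that bar, so the firm operates.
With MC = 67 - 28Q + 3Q^2, P = MC on the upward-sloping part at Q* = 9.
TR = 58·9 = 522. TC = 339 + 198 = 537. Profit = 522 − 537 = -£15.
Shutting down would mean losing the fixed cost of £339, so operating at a loss of £15 is better by £324.

Profit = -£15 at Q = 9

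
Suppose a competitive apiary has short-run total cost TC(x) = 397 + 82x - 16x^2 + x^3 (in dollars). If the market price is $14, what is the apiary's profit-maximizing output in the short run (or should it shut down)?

Shut down

Strip out fixed cost: VC = 82x - 16x^2 + x^3. Then AVC = 82 - 16x + x^2 and MC = 82 - 32x + 3x^2.
AVC is minimized where dAVC/dx = -16 + 2x = 0, at x = 8; min AVC = 82 - 16·8 + 8^2 = $18.
P = $14 lies below min AVC = $18; no output level covers variable cost.
The firm minimizes its loss by shutting down and losing only its fixed cost of $397.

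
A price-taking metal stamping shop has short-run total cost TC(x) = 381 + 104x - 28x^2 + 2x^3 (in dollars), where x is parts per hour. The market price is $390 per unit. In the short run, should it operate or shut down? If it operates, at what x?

Produce at x = 13

Strip out fixed cost: VC = 104x - 28x^2 + 2x^3. Then AVC = 104 - 28x + 2x^2 and MC = 104 - 56x + 6x^2.
The AVC parabola has its vertex at x = 28/4 = 7, where AVC = 104 - 28·7 + 2·7^2 = $6.
Since P = $390 ≥ min AVC = $6, price covers variable cost and the firm should produce.
P = MC gives -286 - 56x + 6x^2 = 0, with roots -11/3 and 13. Take the larger (rising MC): x* = 13.
Check: AVC at x = 13 is $78 ≤ P, so revenue covers variable cost.
Profit = P·x − TC = 390·13 − 1395 = $3675.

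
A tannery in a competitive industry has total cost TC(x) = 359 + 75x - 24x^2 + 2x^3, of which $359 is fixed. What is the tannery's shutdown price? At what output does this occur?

$3 per unit, at x = 6

The firm shuts down when price falls below the minimum of average variable cost. AVC = VC/x = 75 - 24x + 2x^2.
At the minimum of AVC, MC = AVC. MC = 75 - 48x + 6x^2; setting MC = AVC gives 4x^2 - 24x = 0, so x = 6. min AVC = 3.
For P < $3 the firm produces nothing.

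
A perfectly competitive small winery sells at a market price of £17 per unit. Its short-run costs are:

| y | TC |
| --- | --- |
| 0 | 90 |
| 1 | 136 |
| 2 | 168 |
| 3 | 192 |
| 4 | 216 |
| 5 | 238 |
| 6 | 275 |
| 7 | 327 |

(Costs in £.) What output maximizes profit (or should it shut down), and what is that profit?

Tabulate TR − TC: y=0: -90; y=1: -119; y=2: -134; y=3: -141; y=4: -148; y=5: -153; y=6: -173; y=7: -208.
Profit is highest at y = 0. Equivalently, the lowest AVC in the table is 148/5 ≈ £29.60 at y = 5, and P = £17 falls below it — price never covers variable cost, so the firm shuts down and loses only its fixed cost.

y = 0 (shut down); profit = -£90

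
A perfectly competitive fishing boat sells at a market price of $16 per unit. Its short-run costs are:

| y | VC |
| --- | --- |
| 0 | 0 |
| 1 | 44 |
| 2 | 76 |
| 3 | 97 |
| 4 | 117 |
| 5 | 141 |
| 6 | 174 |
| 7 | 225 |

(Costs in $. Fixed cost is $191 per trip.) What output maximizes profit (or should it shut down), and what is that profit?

Compute π = P·y − TC at each output: y=0: -191; y=1: -219; y=2: -235; y=3: -240; y=4: -244; y=5: -252; y=6: -269; y=7: -304.
Profit is highest at y = 0. Equivalently, the lowest AVC in the table is 141/5 ≈ $28.20 at y = 5, and P = $16 falls below it — price never covers variable cost, so the firm shuts down and loses only its fixed cost.

y = 0 (shut down); profit = -$191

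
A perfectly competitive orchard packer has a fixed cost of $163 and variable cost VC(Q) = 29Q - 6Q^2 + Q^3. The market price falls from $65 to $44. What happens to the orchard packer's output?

Output falls from 6 to 5

AVC = 29 - 6Q + Q^2, minimized at Q = 3 where min AVC = $20. MC = 29 - 12Q + 3Q^2.
With P = $65 above the shutdown price, P = MC gives Q = 6.
At P = $44 ≥ min AVC, set P = MC: Q = 5. The firm stays open but cuts output.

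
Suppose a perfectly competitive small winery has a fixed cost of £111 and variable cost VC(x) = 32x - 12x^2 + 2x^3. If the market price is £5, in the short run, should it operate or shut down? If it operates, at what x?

Shut down

From TC, MC = TC'(x) = 32 - 24x + 6x^2 and AVC = VC/x = 32 - 12x + 2x^2.
AVC is minimized where dAVC/dx = -12 + 4x = 0, at x = 3; min AVC = 32 - 12·3 + 2·3^2 = £14.
With P < min AVC (£5 < £14), every unit sold adds to the loss.
The firm minimizes its loss by shutting down and losing only its fixed cost of £111.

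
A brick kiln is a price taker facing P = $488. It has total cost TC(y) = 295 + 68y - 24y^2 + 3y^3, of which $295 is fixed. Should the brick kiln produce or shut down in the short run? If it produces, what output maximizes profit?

Variable cost is VC = 68y - 24y^2 + 3y^3, so AVC = VC/y = 68 - 24y + 3y^2 and MC = dTC/dy = 68 - 48y + 9y^2.
AVC is minimized where dAVC/dy = -24 + 6y = 0, at y = 4; min AVC = 68 - 24·4 + 3·4^2 = $20.
Because $488 ≥ $20, revenue can cover variable cost; the firm operates.
Set P = MC: 488 = 68 - 48y + 9y^2 → -420 - 48y + 9y^2 = 0. The roots are y = -14/3 and y = 10; the profit-maximizing output is on the rising part of MC, so y* = 10.
Check: AVC at y = 10 is $128 ≤ P, so revenue covers variable cost.
Profit = P·y − TC = 488·10 − 1575 = $3305.

Produce at y = 10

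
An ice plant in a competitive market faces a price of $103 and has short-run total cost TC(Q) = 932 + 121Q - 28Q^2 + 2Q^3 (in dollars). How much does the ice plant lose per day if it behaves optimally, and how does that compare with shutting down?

Profit = -$284 at Q = 9

AVC = 121 - 28Q + 2Q^2 has its minimum $23 at Q = 7; price $103 clears that bar, so the firm operates.
MC = 121 - 56Q + 6Q^2. Setting P = MC and taking the root on the rising branch gives Q* = 9.
TR = 103·9 = 927. TC = 932 + 279 = 1211. Profit = 927 − 1211 = -$284.
By producing, the firm covers all variable cost plus $648 of fixed cost; shutting down would lose the full $932.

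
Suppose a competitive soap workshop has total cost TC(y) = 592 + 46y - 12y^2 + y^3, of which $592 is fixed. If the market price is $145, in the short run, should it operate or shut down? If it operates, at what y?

Variable cost is VC = 46y - 12y^2 + y^3, so AVC = VC/y = 46 - 12y + y^2 and MC = dTC/dy = 46 - 24y + 3y^2.
AVC hits its minimum where MC = AVC, at y = 6, giving min AVC = 46 - 12·6 + 6^2 = $10.
Since P = $145 ≥ min AVC = $10, price covers variable cost and the firm should produce.
P = MC gives -99 - 24y + 3y^2 = 0, with roots -3 and 11. Take the larger (rising MC): y* = 11.
Check: AVC at y = 11 is $35 ≤ P, so revenue covers variable cost.
Profit = P·y − TC = 145·11 − 977 = $618.

Produce at y = 11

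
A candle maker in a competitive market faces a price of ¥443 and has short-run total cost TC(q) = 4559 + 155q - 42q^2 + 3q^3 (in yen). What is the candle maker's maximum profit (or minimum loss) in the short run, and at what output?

Profit = -¥239 at q = 12

AVC = 155 - 42q + 3q^2 has its minimum ¥8 at q = 7; price ¥443 clears that bar, so the firm operates.
With MC = 155 - 84q + 9q^2, P = MC on the upward-sloping part at q* = 12.
TR = 443·12 = 5316. TC = 4559 + 996 = 5555. Profit = 5316 − 5555 = -¥239.
By producing, the firm covers all variable cost plus ¥4320 of fixed cost; shutting down would lose the full ¥4559.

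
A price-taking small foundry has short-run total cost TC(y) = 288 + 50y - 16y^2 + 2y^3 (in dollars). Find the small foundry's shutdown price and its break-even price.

Shutdown price = $18; break-even price = $74

AVC = 50 - 16y + 2y^2; minimized at y = 4, giving min AVC = $18. That is the shutdown price.
ATC = 288/y + 50 - 16y + 2y^2. Setting dATC/dy = −288/y^2 − 16 + 4y = 0 gives y = 6 (since 4·6^3 − 16·6^2 = 288).
min ATC = 288/6 + 50 − 16·6 + 2·6^2 = $74. That is the break-even price.
For $18 ≤ P < $74 the firm produces at a loss; below $18 it shuts down.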